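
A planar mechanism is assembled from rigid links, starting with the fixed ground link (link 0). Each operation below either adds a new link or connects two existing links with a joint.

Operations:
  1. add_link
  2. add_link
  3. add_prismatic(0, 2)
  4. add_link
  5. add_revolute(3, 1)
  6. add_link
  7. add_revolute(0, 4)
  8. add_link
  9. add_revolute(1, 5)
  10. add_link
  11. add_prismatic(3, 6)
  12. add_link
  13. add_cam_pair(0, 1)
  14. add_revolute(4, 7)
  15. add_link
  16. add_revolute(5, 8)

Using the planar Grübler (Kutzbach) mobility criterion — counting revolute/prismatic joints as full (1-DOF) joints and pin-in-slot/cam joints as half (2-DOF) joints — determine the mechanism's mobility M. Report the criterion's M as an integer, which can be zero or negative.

ground; <1,0,0>
#1 <2,0,0>
#2 <3,0,0>
P:0↔2 J1 <3,1,0>
#3 <4,1,0>
R:3↔1 J1 <4,2,0>
#4 <5,2,0>
R:0↔4 J1 <5,3,0>
#5 <6,3,0>
R:1↔5 J1 <6,4,0>
#6 <7,4,0>
P:3↔6 J1 <7,5,0>
#7 <8,5,0>
C:0↔1 J2 <8,5,1>
R:4↔7 J1 <8,6,1>
#8 <9,6,1>
R:5↔8 J1 <9,7,1>
3×8 − 2×7 − 1×1 = 9

M = 9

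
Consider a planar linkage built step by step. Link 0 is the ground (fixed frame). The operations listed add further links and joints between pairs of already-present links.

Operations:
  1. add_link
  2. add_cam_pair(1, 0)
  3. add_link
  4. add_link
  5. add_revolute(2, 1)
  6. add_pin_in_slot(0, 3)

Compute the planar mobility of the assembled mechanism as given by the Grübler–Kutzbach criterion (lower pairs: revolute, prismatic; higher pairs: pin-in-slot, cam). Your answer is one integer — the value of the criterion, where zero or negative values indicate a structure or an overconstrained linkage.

M = 5

L=1 J1=0 J2=0
add link → L=2 J1=0 J2=0
C@1,0 dof=2 J2 → L=2 J1=0 J2=1
add link → L=3 J1=0 J2=1
add link → L=4 J1=0 J2=1
R@2,1 dof=1 J1 → L=4 J1=1 J2=1
PS@0,3 dof=2 J2 → L=4 J1=1 J2=2
M=3(L−1)−2J1−J2=3·3−2·1−2=5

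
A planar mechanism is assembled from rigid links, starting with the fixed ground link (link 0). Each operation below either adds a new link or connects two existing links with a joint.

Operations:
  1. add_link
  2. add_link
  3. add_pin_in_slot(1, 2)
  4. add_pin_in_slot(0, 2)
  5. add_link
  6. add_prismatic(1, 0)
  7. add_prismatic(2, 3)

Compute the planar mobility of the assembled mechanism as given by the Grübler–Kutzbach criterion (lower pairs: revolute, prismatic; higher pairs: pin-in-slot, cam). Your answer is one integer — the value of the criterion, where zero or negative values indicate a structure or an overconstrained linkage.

ground; <1,0,0>
#1 <2,0,0>
#2 <3,0,0>
PS:1↔2 J2 <3,0,1>
PS:0↔2 J2 <3,0,2>
#3 <4,0,2>
P:1↔0 J1 <4,1,2>
P:2↔3 J1 <4,2,2>
3×3 − 2×2 − 1×2 = 3

M = 3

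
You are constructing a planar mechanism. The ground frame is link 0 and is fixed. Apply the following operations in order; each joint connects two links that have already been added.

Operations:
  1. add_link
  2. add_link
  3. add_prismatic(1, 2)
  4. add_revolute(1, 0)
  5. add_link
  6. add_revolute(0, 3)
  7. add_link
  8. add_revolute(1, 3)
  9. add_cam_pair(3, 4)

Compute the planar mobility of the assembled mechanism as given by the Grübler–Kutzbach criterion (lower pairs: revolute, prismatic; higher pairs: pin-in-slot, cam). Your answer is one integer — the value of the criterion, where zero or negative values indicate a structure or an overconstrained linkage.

L=1 J1=0 J2=0
add link → L=2 J1=0 J2=0
add link → L=3 J1=0 J2=0
P@1,2 dof=1 J1 → L=3 J1=1 J2=0
R@1,0 dof=1 J1 → L=3 J1=2 J2=0
add link → L=4 J1=2 J2=0
R@0,3 dof=1 J1 → L=4 J1=3 J2=0
add link → L=5 J1=3 J2=0
R@1,3 dof=1 J1 → L=5 J1=4 J2=0
C@3,4 dof=2 J2 → L=5 J1=4 J2=1
M=3(L−1)−2J1−J2=3·4−2·4−1=3

M = 3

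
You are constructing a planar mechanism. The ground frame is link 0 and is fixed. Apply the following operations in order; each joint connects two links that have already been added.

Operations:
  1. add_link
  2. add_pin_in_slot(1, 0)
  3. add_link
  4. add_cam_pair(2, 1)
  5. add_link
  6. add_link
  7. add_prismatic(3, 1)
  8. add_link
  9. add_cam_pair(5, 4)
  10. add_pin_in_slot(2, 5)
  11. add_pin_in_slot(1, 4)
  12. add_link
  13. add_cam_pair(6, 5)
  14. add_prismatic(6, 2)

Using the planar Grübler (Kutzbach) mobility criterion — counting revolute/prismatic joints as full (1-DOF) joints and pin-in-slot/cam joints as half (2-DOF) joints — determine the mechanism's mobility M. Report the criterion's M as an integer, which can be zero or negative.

L=1 J1=0 J2=0
add link → L=2 J1=0 J2=0
PS@1,0 dof=2 J2 → L=2 J1=0 J2=1
add link → L=3 J1=0 J2=1
C@2,1 dof=2 J2 → L=3 J1=0 J2=2
add link → L=4 J1=0 J2=2
add link → L=5 J1=0 J2=2
P@3,1 dof=1 J1 → L=5 J1=1 J2=2
add link → L=6 J1=1 J2=2
C@5,4 dof=2 J2 → L=6 J1=1 J2=3
PS@2,5 dof=2 J2 → L=6 J1=1 J2=4
PS@1,4 dof=2 J2 → L=6 J1=1 J2=5
add link → L=7 J1=1 J2=5
C@6,5 dof=2 J2 → L=7 J1=1 J2=6
P@6,2 dof=1 J1 → L=7 J1=2 J2=6
M=3(L−1)−2J1−J2=3·6−2·2−6=8

M = 8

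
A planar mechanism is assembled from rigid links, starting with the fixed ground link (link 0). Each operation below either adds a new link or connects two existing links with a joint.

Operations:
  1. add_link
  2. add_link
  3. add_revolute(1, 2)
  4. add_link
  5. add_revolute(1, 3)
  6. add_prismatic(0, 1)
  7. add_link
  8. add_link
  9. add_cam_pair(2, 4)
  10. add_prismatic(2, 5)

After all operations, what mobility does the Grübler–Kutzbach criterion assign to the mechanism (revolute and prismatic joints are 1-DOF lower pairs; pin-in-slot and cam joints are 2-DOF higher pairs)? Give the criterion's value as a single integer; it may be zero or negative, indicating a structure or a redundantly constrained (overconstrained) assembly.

M = 6

L=1 J1=0 J2=0
add link → L=2 J1=0 J2=0
add link → L=3 J1=0 J2=0
R@1,2 dof=1 J1 → L=3 J1=1 J2=0
add link → L=4 J1=1 J2=0
R@1,3 dof=1 J1 → L=4 J1=2 J2=0
P@0,1 dof=1 J1 → L=4 J1=3 J2=0
add link → L=5 J1=3 J2=0
add link → L=6 J1=3 J2=0
C@2,4 dof=2 J2 → L=6 J1=3 J2=1
P@2,5 dof=1 J1 → L=6 J1=4 J2=1
M=3(L−1)−2J1−J2=3·5−2·4−1=6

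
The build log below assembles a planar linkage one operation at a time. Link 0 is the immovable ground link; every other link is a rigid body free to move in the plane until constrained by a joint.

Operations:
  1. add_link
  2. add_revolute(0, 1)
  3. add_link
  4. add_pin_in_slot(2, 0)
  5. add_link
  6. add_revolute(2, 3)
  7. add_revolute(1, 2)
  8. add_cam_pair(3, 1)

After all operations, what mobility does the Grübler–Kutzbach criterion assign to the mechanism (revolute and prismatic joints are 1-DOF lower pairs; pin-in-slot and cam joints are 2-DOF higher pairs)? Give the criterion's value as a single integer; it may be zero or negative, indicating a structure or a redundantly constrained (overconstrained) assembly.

ground; <1,0,0>
#1 <2,0,0>
R:0↔1 J1 <2,1,0>
#2 <3,1,0>
PS:2↔0 J2 <3,1,1>
#3 <4,1,1>
R:2↔3 J1 <4,2,1>
R:1↔2 J1 <4,3,1>
C:3↔1 J2 <4,3,2>
3×3 − 2×3 − 1×2 = 1

M = 1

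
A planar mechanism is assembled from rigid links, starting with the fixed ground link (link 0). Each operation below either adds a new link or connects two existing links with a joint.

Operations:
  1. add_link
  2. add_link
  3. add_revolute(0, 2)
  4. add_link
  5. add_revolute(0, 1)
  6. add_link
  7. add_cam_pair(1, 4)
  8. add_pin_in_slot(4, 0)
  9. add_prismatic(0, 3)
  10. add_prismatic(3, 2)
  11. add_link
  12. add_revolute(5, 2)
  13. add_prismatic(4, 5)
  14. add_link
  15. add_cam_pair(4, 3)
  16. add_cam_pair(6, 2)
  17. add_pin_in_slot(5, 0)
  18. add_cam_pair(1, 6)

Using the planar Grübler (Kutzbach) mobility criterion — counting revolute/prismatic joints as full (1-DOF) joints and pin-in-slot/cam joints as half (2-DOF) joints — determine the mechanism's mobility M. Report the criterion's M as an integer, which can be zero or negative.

L=1 J1=0 J2=0
add link → L=2 J1=0 J2=0
add link → L=3 J1=0 J2=0
R@0,2 dof=1 J1 → L=3 J1=1 J2=0
add link → L=4 J1=1 J2=0
R@0,1 dof=1 J1 → L=4 J1=2 J2=0
add link → L=5 J1=2 J2=0
C@1,4 dof=2 J2 → L=5 J1=2 J2=1
PS@4,0 dof=2 J2 → L=5 J1=2 J2=2
P@0,3 dof=1 J1 → L=5 J1=3 J2=2
P@3,2 dof=1 J1 → L=5 J1=4 J2=2
add link → L=6 J1=4 J2=2
R@5,2 dof=1 J1 → L=6 J1=5 J2=2
P@4,5 dof=1 J1 → L=6 J1=6 J2=2
add link → L=7 J1=6 J2=2
C@4,3 dof=2 J2 → L=7 J1=6 J2=3
C@6,2 dof=2 J2 → L=7 J1=6 J2=4
PS@5,0 dof=2 J2 → L=7 J1=6 J2=5
C@1,6 dof=2 J2 → L=7 J1=6 J2=6
M=3(L−1)−2J1−J2=3·6−2·6−6=0

M = 0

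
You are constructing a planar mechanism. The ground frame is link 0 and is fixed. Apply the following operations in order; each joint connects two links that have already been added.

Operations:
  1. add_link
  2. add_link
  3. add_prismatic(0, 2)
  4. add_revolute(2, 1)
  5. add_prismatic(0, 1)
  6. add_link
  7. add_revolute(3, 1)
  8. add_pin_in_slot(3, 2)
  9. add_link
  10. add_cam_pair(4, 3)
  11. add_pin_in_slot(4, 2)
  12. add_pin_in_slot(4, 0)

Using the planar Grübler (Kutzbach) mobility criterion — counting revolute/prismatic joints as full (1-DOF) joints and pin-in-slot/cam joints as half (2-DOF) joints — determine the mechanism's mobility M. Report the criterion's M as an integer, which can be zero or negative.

M = 0

ground; <1,0,0>
#1 <2,0,0>
#2 <3,0,0>
P:0↔2 J1 <3,1,0>
R:2↔1 J1 <3,2,0>
P:0↔1 J1 <3,3,0>
#3 <4,3,0>
R:3↔1 J1 <4,4,0>
PS:3↔2 J2 <4,4,1>
#4 <5,4,1>
C:4↔3 J2 <5,4,2>
PS:4↔2 J2 <5,4,3>
PS:4↔0 J2 <5,4,4>
3×4 − 2×4 − 1×4 = 0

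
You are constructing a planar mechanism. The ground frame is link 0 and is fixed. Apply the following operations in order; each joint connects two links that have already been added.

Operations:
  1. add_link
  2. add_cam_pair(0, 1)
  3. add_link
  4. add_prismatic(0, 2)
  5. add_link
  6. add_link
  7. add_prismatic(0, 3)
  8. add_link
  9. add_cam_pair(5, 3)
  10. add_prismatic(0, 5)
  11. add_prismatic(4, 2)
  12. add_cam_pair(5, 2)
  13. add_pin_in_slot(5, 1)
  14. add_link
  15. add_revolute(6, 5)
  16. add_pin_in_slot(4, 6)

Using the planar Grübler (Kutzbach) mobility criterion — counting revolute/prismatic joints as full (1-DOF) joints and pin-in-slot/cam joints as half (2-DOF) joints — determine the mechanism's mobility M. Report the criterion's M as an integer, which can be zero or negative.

L=1 J1=0 J2=0
add link → L=2 J1=0 J2=0
C@0,1 dof=2 J2 → L=2 J1=0 J2=1
add link → L=3 J1=0 J2=1
P@0,2 dof=1 J1 → L=3 J1=1 J2=1
add link → L=4 J1=1 J2=1
add link → L=5 J1=1 J2=1
P@0,3 dof=1 J1 → L=5 J1=2 J2=1
add link → L=6 J1=2 J2=1
C@5,3 dof=2 J2 → L=6 J1=2 J2=2
P@0,5 dof=1 J1 → L=6 J1=3 J2=2
P@4,2 dof=1 J1 → L=6 J1=4 J2=2
C@5,2 dof=2 J2 → L=6 J1=4 J2=3
PS@5,1 dof=2 J2 → L=6 J1=4 J2=4
add link → L=7 J1=4 J2=4
R@6,5 dof=1 J1 → L=7 J1=5 J2=4
PS@4,6 dof=2 J2 → L=7 J1=5 J2=5
M=3(L−1)−2J1−J2=3·6−2·5−5=3

M = 3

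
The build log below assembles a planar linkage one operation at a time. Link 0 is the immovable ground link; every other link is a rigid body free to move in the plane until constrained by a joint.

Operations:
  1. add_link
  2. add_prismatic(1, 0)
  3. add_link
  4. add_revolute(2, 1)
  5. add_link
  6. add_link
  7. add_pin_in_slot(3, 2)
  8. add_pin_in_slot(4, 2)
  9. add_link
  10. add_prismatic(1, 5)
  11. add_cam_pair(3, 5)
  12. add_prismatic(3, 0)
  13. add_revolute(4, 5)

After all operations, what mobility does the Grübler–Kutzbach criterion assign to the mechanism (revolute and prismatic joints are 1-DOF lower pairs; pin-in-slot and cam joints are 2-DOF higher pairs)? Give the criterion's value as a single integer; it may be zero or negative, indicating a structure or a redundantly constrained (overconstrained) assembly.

M = 2

(L,J1,J2)=(1,0,0); link0 fixed
link1: (2,0,0)
P 1-0 [J1]: (2,1,0)
link2: (3,1,0)
R 2-1 [J1]: (3,2,0)
link3: (4,2,0)
link4: (5,2,0)
PS 3-2 [J2]: (5,2,1)
PS 4-2 [J2]: (5,2,2)
link5: (6,2,2)
P 1-5 [J1]: (6,3,2)
C 3-5 [J2]: (6,3,3)
P 3-0 [J1]: (6,4,3)
R 4-5 [J1]: (6,5,3)
Grübler: 3·5 − 2·5 − 3 = 2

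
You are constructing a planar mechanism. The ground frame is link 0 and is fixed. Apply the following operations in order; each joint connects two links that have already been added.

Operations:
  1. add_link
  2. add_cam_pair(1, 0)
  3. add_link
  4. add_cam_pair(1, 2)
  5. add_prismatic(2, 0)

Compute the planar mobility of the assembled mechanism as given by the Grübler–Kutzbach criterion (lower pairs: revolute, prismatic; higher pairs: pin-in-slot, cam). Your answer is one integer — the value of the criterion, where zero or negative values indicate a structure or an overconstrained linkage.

ground; <1,0,0>
#1 <2,0,0>
C:1↔0 J2 <2,0,1>
#2 <3,0,1>
C:1↔2 J2 <3,0,2>
P:2↔0 J1 <3,1,2>
3×2 − 2×1 − 1×2 = 2

M = 2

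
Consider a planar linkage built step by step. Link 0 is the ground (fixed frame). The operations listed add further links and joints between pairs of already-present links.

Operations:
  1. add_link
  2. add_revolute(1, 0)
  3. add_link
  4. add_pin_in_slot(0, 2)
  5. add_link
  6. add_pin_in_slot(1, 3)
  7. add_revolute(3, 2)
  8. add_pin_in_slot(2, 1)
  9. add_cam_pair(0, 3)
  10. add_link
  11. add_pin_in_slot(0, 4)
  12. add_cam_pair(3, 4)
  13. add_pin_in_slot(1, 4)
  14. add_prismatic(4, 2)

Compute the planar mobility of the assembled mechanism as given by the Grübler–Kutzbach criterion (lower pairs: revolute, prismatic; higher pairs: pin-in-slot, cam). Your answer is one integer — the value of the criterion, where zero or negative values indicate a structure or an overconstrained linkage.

M = -1

ground; <1,0,0>
#1 <2,0,0>
R:1↔0 J1 <2,1,0>
#2 <3,1,0>
PS:0↔2 J2 <3,1,1>
#3 <4,1,1>
PS:1↔3 J2 <4,1,2>
R:3↔2 J1 <4,2,2>
PS:2↔1 J2 <4,2,3>
C:0↔3 J2 <4,2,4>
#4 <5,2,4>
PS:0↔4 J2 <5,2,5>
C:3↔4 J2 <5,2,6>
PS:1↔4 J2 <5,2,7>
P:4↔2 J1 <5,3,7>
3×4 − 2×3 − 1×7 = -1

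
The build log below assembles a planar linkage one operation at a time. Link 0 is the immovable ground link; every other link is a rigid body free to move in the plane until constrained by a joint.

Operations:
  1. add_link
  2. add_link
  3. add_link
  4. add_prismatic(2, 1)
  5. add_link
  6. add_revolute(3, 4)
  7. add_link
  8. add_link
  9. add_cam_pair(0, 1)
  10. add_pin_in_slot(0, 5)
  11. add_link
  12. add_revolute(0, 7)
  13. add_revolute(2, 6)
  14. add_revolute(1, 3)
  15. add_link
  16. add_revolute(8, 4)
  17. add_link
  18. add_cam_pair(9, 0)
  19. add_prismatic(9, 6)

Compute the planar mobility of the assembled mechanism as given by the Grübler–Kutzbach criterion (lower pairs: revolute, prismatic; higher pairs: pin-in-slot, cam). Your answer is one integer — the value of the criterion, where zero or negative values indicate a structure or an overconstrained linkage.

M = 10

(L,J1,J2)=(1,0,0); link0 fixed
link1: (2,0,0)
link2: (3,0,0)
link3: (4,0,0)
P 2-1 [J1]: (4,1,0)
link4: (5,1,0)
R 3-4 [J1]: (5,2,0)
link5: (6,2,0)
link6: (7,2,0)
C 0-1 [J2]: (7,2,1)
PS 0-5 [J2]: (7,2,2)
link7: (8,2,2)
R 0-7 [J1]: (8,3,2)
R 2-6 [J1]: (8,4,2)
R 1-3 [J1]: (8,5,2)
link8: (9,5,2)
R 8-4 [J1]: (9,6,2)
link9: (10,6,2)
C 9-0 [J2]: (10,6,3)
P 9-6 [J1]: (10,7,3)
Grübler: 3·9 − 2·7 − 3 = 10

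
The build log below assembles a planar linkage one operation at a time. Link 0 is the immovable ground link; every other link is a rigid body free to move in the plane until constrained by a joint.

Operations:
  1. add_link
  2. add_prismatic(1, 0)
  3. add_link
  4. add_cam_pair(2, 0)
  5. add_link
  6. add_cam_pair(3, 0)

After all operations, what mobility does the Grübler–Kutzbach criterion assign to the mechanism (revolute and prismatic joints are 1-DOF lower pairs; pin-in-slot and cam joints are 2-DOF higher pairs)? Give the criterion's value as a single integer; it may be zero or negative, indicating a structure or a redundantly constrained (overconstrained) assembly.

M = 5

ground; <1,0,0>
#1 <2,0,0>
P:1↔0 J1 <2,1,0>
#2 <3,1,0>
C:2↔0 J2 <3,1,1>
#3 <4,1,1>
C:3↔0 J2 <4,1,2>
3×3 − 2×1 − 1×2 = 5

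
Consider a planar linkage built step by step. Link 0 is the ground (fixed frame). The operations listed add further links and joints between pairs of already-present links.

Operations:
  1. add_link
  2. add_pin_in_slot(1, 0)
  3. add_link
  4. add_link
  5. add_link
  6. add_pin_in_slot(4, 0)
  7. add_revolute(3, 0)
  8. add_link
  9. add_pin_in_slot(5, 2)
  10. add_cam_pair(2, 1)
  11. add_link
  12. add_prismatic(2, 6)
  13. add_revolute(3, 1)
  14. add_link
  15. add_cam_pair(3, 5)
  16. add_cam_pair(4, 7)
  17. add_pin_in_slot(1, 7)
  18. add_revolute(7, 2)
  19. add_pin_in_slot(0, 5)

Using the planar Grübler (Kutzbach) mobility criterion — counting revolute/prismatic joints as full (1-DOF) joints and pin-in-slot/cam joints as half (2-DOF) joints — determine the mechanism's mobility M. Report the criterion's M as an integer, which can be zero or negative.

(L,J1,J2)=(1,0,0); link0 fixed
link1: (2,0,0)
PS 1-0 [J2]: (2,0,1)
link2: (3,0,1)
link3: (4,0,1)
link4: (5,0,1)
PS 4-0 [J2]: (5,0,2)
R 3-0 [J1]: (5,1,2)
link5: (6,1,2)
PS 5-2 [J2]: (6,1,3)
C 2-1 [J2]: (6,1,4)
link6: (7,1,4)
P 2-6 [J1]: (7,2,4)
R 3-1 [J1]: (7,3,4)
link7: (8,3,4)
C 3-5 [J2]: (8,3,5)
C 4-7 [J2]: (8,3,6)
PS 1-7 [J2]: (8,3,7)
R 7-2 [J1]: (8,4,7)
PS 0-5 [J2]: (8,4,8)
Grübler: 3·7 − 2·4 − 8 = 5

M = 5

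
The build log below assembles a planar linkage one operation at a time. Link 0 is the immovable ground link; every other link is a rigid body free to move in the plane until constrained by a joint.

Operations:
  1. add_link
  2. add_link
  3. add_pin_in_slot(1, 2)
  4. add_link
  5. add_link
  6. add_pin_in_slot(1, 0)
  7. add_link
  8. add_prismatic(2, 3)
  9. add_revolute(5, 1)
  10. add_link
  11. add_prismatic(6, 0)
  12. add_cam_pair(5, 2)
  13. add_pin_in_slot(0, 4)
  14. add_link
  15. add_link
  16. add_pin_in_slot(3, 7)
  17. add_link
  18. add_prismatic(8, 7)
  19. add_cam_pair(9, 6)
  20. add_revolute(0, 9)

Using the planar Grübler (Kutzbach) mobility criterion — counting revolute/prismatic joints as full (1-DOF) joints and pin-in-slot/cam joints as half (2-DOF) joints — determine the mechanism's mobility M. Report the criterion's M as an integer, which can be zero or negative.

ground; <1,0,0>
#1 <2,0,0>
#2 <3,0,0>
PS:1↔2 J2 <3,0,1>
#3 <4,0,1>
#4 <5,0,1>
PS:1↔0 J2 <5,0,2>
#5 <6,0,2>
P:2↔3 J1 <6,1,2>
R:5↔1 J1 <6,2,2>
#6 <7,2,2>
P:6↔0 J1 <7,3,2>
C:5↔2 J2 <7,3,3>
PS:0↔4 J2 <7,3,4>
#7 <8,3,4>
#8 <9,3,4>
PS:3↔7 J2 <9,3,5>
#9 <10,3,5>
P:8↔7 J1 <10,4,5>
C:9↔6 J2 <10,4,6>
R:0↔9 J1 <10,5,6>
3×9 − 2×5 − 1×6 = 11

M = 11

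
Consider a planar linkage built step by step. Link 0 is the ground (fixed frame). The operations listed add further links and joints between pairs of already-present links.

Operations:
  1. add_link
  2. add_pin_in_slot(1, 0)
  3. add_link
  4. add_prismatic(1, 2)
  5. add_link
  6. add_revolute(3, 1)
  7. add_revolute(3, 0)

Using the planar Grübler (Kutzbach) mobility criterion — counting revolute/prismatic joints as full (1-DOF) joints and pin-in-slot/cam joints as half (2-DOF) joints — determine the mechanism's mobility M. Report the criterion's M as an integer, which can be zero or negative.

M = 2

(L,J1,J2)=(1,0,0); link0 fixed
link1: (2,0,0)
PS 1-0 [J2]: (2,0,1)
link2: (3,0,1)
P 1-2 [J1]: (3,1,1)
link3: (4,1,1)
R 3-1 [J1]: (4,2,1)
R 3-0 [J1]: (4,3,1)
Grübler: 3·3 − 2·3 − 1 = 2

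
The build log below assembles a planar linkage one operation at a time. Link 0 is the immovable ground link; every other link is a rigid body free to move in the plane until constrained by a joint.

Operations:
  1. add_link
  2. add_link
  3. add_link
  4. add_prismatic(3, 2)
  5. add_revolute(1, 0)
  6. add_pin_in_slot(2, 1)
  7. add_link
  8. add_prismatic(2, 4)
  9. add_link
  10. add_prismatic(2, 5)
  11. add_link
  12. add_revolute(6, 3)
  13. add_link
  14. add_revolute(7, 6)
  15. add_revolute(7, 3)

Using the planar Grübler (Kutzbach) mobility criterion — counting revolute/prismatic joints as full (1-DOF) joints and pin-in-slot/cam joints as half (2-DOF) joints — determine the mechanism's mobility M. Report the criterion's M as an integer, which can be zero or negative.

M = 6

link 0 = ground. State L|J1|J2 = 1|0|0
+link1  2|0|0
+link2  3|0|0
+link3  4|0|0
P(3,2) f=1→J1  4|1|0
R(1,0) f=1→J1  4|2|0
PS(2,1) f=2→J2  4|2|1
+link4  5|2|1
P(2,4) f=1→J1  5|3|1
+link5  6|3|1
P(2,5) f=1→J1  6|4|1
+link6  7|4|1
R(6,3) f=1→J1  7|5|1
+link7  8|5|1
R(7,6) f=1→J1  8|6|1
R(7,3) f=1→J1  8|7|1
M = 3(8−1)−2·7−1 = 21−14−1 = 6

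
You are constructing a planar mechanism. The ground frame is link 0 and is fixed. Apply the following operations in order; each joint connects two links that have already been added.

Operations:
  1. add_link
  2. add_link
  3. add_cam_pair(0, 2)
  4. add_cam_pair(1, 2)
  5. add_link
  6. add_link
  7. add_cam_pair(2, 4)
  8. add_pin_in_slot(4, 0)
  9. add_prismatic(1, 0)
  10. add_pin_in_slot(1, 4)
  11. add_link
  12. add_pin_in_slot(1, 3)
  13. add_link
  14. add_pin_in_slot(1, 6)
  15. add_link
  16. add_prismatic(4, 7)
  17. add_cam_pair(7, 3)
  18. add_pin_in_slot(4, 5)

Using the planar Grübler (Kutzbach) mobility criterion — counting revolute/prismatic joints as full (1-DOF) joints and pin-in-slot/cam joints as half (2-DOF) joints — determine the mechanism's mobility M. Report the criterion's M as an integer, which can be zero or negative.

M = 8

(L,J1,J2)=(1,0,0); link0 fixed
link1: (2,0,0)
link2: (3,0,0)
C 0-2 [J2]: (3,0,1)
C 1-2 [J2]: (3,0,2)
link3: (4,0,2)
link4: (5,0,2)
C 2-4 [J2]: (5,0,3)
PS 4-0 [J2]: (5,0,4)
P 1-0 [J1]: (5,1,4)
PS 1-4 [J2]: (5,1,5)
link5: (6,1,5)
PS 1-3 [J2]: (6,1,6)
link6: (7,1,6)
PS 1-6 [J2]: (7,1,7)
link7: (8,1,7)
P 4-7 [J1]: (8,2,7)
C 7-3 [J2]: (8,2,8)
PS 4-5 [J2]: (8,2,9)
Grübler: 3·7 − 2·2 − 9 = 8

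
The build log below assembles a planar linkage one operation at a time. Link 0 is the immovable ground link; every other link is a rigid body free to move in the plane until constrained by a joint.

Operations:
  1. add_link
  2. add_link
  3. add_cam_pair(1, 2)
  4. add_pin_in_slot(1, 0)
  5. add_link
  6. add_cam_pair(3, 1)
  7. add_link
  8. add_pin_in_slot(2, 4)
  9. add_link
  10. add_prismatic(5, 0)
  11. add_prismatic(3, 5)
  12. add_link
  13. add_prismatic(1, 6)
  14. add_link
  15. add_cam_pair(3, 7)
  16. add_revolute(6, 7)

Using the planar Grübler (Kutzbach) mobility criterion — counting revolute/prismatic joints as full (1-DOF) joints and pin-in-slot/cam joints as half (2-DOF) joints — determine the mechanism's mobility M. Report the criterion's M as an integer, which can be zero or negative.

M = 8

L=1 J1=0 J2=0
add link → L=2 J1=0 J2=0
add link → L=3 J1=0 J2=0
C@1,2 dof=2 J2 → L=3 J1=0 J2=1
PS@1,0 dof=2 J2 → L=3 J1=0 J2=2
add link → L=4 J1=0 J2=2
C@3,1 dof=2 J2 → L=4 J1=0 J2=3
add link → L=5 J1=0 J2=3
PS@2,4 dof=2 J2 → L=5 J1=0 J2=4
add link → L=6 J1=0 J2=4
P@5,0 dof=1 J1 → L=6 J1=1 J2=4
P@3,5 dof=1 J1 → L=6 J1=2 J2=4
add link → L=7 J1=2 J2=4
P@1,6 dof=1 J1 → L=7 J1=3 J2=4
add link → L=8 J1=3 J2=4
C@3,7 dof=2 J2 → L=8 J1=3 J2=5
R@6,7 dof=1 J1 → L=8 J1=4 J2=5
M=3(L−1)−2J1−J2=3·7−2·4−5=8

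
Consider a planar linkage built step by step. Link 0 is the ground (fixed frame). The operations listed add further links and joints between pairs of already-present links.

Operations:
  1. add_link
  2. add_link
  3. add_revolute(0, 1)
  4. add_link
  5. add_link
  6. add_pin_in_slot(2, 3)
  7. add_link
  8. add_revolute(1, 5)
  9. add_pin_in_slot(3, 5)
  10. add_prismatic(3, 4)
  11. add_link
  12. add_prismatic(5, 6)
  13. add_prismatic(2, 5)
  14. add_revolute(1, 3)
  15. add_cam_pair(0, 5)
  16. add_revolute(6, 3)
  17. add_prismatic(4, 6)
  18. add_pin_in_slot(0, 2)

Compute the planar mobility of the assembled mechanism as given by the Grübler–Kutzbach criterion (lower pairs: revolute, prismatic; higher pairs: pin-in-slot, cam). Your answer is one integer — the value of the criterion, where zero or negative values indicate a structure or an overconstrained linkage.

M = -2

link 0 = ground. State L|J1|J2 = 1|0|0
+link1  2|0|0
+link2  3|0|0
R(0,1) f=1→J1  3|1|0
+link3  4|1|0
+link4  5|1|0
PS(2,3) f=2→J2  5|1|1
+link5  6|1|1
R(1,5) f=1→J1  6|2|1
PS(3,5) f=2→J2  6|2|2
P(3,4) f=1→J1  6|3|2
+link6  7|3|2
P(5,6) f=1→J1  7|4|2
P(2,5) f=1→J1  7|5|2
R(1,3) f=1→J1  7|6|2
C(0,5) f=2→J2  7|6|3
R(6,3) f=1→J1  7|7|3
P(4,6) f=1→J1  7|8|3
PS(0,2) f=2→J2  7|8|4
M = 3(7−1)−2·8−4 = 18−16−4 = -2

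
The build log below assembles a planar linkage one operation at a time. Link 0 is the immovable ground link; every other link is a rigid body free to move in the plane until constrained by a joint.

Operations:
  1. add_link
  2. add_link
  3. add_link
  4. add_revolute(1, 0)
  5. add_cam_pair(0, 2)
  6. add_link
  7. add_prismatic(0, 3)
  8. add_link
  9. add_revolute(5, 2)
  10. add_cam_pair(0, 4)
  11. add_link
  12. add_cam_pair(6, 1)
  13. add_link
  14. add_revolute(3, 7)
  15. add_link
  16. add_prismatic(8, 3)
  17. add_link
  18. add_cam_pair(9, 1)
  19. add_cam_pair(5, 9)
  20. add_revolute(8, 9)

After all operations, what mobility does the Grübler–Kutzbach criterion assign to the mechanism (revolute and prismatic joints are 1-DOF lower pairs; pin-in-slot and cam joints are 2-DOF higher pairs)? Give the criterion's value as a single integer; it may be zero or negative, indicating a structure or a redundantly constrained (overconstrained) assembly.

M = 10

L=1 J1=0 J2=0
add link → L=2 J1=0 J2=0
add link → L=3 J1=0 J2=0
add link → L=4 J1=0 J2=0
R@1,0 dof=1 J1 → L=4 J1=1 J2=0
C@0,2 dof=2 J2 → L=4 J1=1 J2=1
add link → L=5 J1=1 J2=1
P@0,3 dof=1 J1 → L=5 J1=2 J2=1
add link → L=6 J1=2 J2=1
R@5,2 dof=1 J1 → L=6 J1=3 J2=1
C@0,4 dof=2 J2 → L=6 J1=3 J2=2
add link → L=7 J1=3 J2=2
C@6,1 dof=2 J2 → L=7 J1=3 J2=3
add link → L=8 J1=3 J2=3
R@3,7 dof=1 J1 → L=8 J1=4 J2=3
add link → L=9 J1=4 J2=3
P@8,3 dof=1 J1 → L=9 J1=5 J2=3
add link → L=10 J1=5 J2=3
C@9,1 dof=2 J2 → L=10 J1=5 J2=4
C@5,9 dof=2 J2 → L=10 J1=5 J2=5
R@8,9 dof=1 J1 → L=10 J1=6 J2=5
M=3(L−1)−2J1−J2=3·9−2·6−5=10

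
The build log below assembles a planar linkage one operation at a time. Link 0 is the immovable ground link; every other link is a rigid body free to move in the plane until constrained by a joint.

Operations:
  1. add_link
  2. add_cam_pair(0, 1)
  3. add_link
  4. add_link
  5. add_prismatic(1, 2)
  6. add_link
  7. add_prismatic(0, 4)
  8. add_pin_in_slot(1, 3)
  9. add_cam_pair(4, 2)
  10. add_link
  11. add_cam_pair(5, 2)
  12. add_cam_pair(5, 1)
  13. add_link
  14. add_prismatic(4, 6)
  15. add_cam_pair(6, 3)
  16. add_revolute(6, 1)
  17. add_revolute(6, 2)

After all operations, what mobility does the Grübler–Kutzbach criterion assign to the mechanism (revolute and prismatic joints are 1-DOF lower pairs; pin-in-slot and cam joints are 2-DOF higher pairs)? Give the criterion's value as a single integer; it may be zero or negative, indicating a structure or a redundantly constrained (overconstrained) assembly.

[1;0;0] (link 0 is ground)
L+ [2;0;0]
C(0,1)∈J2 [2;0;1]
L+ [3;0;1]
L+ [4;0;1]
P(1,2)∈J1 [4;1;1]
L+ [5;1;1]
P(0,4)∈J1 [5;2;1]
PS(1,3)∈J2 [5;2;2]
C(4,2)∈J2 [5;2;3]
L+ [6;2;3]
C(5,2)∈J2 [6;2;4]
C(5,1)∈J2 [6;2;5]
L+ [7;2;5]
P(4,6)∈J1 [7;3;5]
C(6,3)∈J2 [7;3;6]
R(6,1)∈J1 [7;4;6]
R(6,2)∈J1 [7;5;6]
mobility = 18 − 10 − 6 = 2

M = 2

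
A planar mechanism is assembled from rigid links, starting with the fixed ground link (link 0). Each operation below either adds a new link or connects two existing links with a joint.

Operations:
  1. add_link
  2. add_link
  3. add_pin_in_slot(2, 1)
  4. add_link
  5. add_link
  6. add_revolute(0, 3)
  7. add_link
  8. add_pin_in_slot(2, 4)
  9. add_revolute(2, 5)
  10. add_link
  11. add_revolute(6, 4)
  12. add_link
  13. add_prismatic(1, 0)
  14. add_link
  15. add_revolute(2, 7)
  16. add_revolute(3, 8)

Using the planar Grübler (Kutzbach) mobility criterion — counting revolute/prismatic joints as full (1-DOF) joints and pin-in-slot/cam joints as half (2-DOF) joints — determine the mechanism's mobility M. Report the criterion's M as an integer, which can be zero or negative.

M = 10

(L,J1,J2)=(1,0,0); link0 fixed
link1: (2,0,0)
link2: (3,0,0)
PS 2-1 [J2]: (3,0,1)
link3: (4,0,1)
link4: (5,0,1)
R 0-3 [J1]: (5,1,1)
link5: (6,1,1)
PS 2-4 [J2]: (6,1,2)
R 2-5 [J1]: (6,2,2)
link6: (7,2,2)
R 6-4 [J1]: (7,3,2)
link7: (8,3,2)
P 1-0 [J1]: (8,4,2)
link8: (9,4,2)
R 2-7 [J1]: (9,5,2)
R 3-8 [J1]: (9,6,2)
Grübler: 3·8 − 2·6 − 2 = 10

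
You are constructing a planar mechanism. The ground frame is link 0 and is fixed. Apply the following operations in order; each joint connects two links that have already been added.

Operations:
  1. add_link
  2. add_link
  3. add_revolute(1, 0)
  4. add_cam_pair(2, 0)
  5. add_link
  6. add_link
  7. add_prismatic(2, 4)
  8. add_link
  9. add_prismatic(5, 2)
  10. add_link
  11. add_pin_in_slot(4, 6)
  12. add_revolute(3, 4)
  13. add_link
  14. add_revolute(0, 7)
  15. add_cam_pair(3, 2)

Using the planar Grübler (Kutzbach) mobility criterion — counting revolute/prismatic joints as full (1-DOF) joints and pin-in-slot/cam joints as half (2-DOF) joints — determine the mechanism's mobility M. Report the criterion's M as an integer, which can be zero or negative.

M = 8

L=1 J1=0 J2=0
add link → L=2 J1=0 J2=0
add link → L=3 J1=0 J2=0
R@1,0 dof=1 J1 → L=3 J1=1 J2=0
C@2,0 dof=2 J2 → L=3 J1=1 J2=1
add link → L=4 J1=1 J2=1
add link → L=5 J1=1 J2=1
P@2,4 dof=1 J1 → L=5 J1=2 J2=1
add link → L=6 J1=2 J2=1
P@5,2 dof=1 J1 → L=6 J1=3 J2=1
add link → L=7 J1=3 J2=1
PS@4,6 dof=2 J2 → L=7 J1=3 J2=2
R@3,4 dof=1 J1 → L=7 J1=4 J2=2
add link → L=8 J1=4 J2=2
R@0,7 dof=1 J1 → L=8 J1=5 J2=2
C@3,2 dof=2 J2 → L=8 J1=5 J2=3
M=3(L−1)−2J1−J2=3·7−2·5−3=8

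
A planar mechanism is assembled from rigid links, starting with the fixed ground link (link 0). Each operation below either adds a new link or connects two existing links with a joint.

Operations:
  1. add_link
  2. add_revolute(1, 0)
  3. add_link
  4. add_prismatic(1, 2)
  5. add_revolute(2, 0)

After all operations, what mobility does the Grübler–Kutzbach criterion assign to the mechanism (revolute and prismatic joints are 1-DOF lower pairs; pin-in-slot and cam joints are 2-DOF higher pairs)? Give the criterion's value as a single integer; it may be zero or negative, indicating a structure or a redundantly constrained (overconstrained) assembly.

(L,J1,J2)=(1,0,0); link0 fixed
link1: (2,0,0)
R 1-0 [J1]: (2,1,0)
link2: (3,1,0)
P 1-2 [J1]: (3,2,0)
R 2-0 [J1]: (3,3,0)
Grübler: 3·2 − 2·3 − 0 = 0

M = 0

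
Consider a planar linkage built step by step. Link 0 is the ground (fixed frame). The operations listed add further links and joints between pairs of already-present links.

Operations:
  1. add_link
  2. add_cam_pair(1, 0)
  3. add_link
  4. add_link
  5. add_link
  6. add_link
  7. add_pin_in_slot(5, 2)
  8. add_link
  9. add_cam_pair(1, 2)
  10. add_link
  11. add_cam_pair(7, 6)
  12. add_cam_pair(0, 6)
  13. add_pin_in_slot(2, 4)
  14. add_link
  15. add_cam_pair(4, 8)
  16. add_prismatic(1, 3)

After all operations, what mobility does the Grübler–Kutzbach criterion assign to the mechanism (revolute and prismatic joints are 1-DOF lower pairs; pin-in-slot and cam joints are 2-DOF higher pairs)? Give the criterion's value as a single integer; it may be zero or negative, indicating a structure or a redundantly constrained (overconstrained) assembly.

ground; <1,0,0>
#1 <2,0,0>
C:1↔0 J2 <2,0,1>
#2 <3,0,1>
#3 <4,0,1>
#4 <5,0,1>
#5 <6,0,1>
PS:5↔2 J2 <6,0,2>
#6 <7,0,2>
C:1↔2 J2 <7,0,3>
#7 <8,0,3>
C:7↔6 J2 <8,0,4>
C:0↔6 J2 <8,0,5>
PS:2↔4 J2 <8,0,6>
#8 <9,0,6>
C:4↔8 J2 <9,0,7>
P:1↔3 J1 <9,1,7>
3×8 − 2×1 − 1×7 = 15

M = 15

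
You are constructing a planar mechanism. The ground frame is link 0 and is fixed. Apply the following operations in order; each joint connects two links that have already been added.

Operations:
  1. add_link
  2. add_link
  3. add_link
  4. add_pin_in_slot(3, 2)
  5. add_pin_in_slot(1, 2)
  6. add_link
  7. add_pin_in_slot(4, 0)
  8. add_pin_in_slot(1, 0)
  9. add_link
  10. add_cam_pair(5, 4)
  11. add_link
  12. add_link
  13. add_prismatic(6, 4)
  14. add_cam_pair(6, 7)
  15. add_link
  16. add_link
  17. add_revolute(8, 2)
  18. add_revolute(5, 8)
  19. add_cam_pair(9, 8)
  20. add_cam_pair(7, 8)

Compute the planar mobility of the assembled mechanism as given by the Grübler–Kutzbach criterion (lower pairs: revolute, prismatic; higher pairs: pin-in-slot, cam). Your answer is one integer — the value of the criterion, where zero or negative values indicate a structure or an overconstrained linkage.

link 0 = ground. State L|J1|J2 = 1|0|0
+link1  2|0|0
+link2  3|0|0
+link3  4|0|0
PS(3,2) f=2→J2  4|0|1
PS(1,2) f=2→J2  4|0|2
+link4  5|0|2
PS(4,0) f=2→J2  5|0|3
PS(1,0) f=2→J2  5|0|4
+link5  6|0|4
C(5,4) f=2→J2  6|0|5
+link6  7|0|5
+link7  8|0|5
P(6,4) f=1→J1  8|1|5
C(6,7) f=2→J2  8|1|6
+link8  9|1|6
+link9  10|1|6
R(8,2) f=1→J1  10|2|6
R(5,8) f=1→J1  10|3|6
C(9,8) f=2→J2  10|3|7
C(7,8) f=2→J2  10|3|8
M = 3(10−1)−2·3−8 = 27−6−8 = 13

M = 13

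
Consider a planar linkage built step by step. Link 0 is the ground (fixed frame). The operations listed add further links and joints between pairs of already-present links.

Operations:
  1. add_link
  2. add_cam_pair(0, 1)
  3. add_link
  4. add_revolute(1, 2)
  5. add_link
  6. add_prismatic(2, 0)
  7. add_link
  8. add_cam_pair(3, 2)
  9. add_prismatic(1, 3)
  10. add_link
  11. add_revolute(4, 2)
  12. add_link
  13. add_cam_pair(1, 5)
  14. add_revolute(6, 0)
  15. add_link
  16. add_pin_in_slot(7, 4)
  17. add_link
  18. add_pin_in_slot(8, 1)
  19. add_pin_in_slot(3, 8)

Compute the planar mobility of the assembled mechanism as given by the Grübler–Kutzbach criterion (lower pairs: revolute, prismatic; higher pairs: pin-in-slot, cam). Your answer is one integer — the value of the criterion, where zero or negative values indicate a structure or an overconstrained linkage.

ground; <1,0,0>
#1 <2,0,0>
C:0↔1 J2 <2,0,1>
#2 <3,0,1>
R:1↔2 J1 <3,1,1>
#3 <4,1,1>
P:2↔0 J1 <4,2,1>
#4 <5,2,1>
C:3↔2 J2 <5,2,2>
P:1↔3 J1 <5,3,2>
#5 <6,3,2>
R:4↔2 J1 <6,4,2>
#6 <7,4,2>
C:1↔5 J2 <7,4,3>
R:6↔0 J1 <7,5,3>
#7 <8,5,3>
PS:7↔4 J2 <8,5,4>
#8 <9,5,4>
PS:8↔1 J2 <9,5,5>
PS:3↔8 J2 <9,5,6>
3×8 − 2×5 − 1×6 = 8

M = 8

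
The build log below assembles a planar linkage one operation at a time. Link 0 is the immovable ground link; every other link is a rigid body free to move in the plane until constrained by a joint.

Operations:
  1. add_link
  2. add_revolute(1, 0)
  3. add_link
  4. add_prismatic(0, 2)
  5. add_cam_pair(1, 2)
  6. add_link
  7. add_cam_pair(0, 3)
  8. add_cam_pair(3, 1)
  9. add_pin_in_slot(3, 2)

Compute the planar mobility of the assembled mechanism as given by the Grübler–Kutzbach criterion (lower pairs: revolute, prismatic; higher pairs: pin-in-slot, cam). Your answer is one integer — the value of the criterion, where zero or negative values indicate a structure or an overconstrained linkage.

ground; <1,0,0>
#1 <2,0,0>
R:1↔0 J1 <2,1,0>
#2 <3,1,0>
P:0↔2 J1 <3,2,0>
C:1↔2 J2 <3,2,1>
#3 <4,2,1>
C:0↔3 J2 <4,2,2>
C:3↔1 J2 <4,2,3>
PS:3↔2 J2 <4,2,4>
3×3 − 2×2 − 1×4 = 1

M = 1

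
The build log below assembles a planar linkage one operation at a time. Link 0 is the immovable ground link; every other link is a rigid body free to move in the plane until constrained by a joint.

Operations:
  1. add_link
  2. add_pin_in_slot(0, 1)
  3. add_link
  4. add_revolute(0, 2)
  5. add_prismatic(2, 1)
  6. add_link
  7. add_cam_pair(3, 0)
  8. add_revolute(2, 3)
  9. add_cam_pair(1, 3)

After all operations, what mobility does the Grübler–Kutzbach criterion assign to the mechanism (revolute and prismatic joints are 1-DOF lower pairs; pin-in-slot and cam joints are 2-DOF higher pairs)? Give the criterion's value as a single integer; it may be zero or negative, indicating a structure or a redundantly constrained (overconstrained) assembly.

ground; <1,0,0>
#1 <2,0,0>
PS:0↔1 J2 <2,0,1>
#2 <3,0,1>
R:0↔2 J1 <3,1,1>
P:2↔1 J1 <3,2,1>
#3 <4,2,1>
C:3↔0 J2 <4,2,2>
R:2↔3 J1 <4,3,2>
C:1↔3 J2 <4,3,3>
3×3 − 2×3 − 1×3 = 0

M = 0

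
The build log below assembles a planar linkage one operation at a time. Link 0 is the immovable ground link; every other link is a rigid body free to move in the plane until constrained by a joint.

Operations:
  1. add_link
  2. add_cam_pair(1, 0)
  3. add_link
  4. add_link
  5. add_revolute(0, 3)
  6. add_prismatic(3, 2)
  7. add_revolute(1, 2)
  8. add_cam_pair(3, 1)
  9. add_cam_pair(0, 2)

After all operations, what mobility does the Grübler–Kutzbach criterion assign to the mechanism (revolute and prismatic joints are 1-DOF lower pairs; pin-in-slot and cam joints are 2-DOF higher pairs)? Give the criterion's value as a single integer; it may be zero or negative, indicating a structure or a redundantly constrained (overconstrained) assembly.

ground; <1,0,0>
#1 <2,0,0>
C:1↔0 J2 <2,0,1>
#2 <3,0,1>
#3 <4,0,1>
R:0↔3 J1 <4,1,1>
P:3↔2 J1 <4,2,1>
R:1↔2 J1 <4,3,1>
C:3↔1 J2 <4,3,2>
C:0↔2 J2 <4,3,3>
3×3 − 2×3 − 1×3 = 0

M = 0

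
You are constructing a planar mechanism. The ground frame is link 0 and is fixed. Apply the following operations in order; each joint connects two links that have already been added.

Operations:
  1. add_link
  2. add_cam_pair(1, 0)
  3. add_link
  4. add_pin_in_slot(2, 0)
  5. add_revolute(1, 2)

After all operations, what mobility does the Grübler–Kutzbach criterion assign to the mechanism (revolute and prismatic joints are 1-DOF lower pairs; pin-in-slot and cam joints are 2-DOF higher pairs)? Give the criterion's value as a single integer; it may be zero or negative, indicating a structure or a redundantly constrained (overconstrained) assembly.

M = 2

[1;0;0] (link 0 is ground)
L+ [2;0;0]
C(1,0)∈J2 [2;0;1]
L+ [3;0;1]
PS(2,0)∈J2 [3;0;2]
R(1,2)∈J1 [3;1;2]
mobility = 6 − 2 − 2 = 2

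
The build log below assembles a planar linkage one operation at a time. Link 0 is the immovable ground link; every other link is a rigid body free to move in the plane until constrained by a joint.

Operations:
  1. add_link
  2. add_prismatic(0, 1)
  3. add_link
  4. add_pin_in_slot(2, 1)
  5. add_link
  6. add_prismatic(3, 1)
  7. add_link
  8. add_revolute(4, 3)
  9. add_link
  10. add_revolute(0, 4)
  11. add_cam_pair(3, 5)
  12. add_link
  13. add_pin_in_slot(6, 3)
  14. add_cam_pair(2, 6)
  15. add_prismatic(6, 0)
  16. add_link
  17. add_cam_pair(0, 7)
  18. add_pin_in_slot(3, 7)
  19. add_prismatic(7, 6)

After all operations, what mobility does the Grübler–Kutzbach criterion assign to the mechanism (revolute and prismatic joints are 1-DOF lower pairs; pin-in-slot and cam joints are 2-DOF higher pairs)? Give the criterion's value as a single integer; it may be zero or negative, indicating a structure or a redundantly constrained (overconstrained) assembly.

L=1 J1=0 J2=0
add link → L=2 J1=0 J2=0
P@0,1 dof=1 J1 → L=2 J1=1 J2=0
add link → L=3 J1=1 J2=0
PS@2,1 dof=2 J2 → L=3 J1=1 J2=1
add link → L=4 J1=1 J2=1
P@3,1 dof=1 J1 → L=4 J1=2 J2=1
add link → L=5 J1=2 J2=1
R@4,3 dof=1 J1 → L=5 J1=3 J2=1
add link → L=6 J1=3 J2=1
R@0,4 dof=1 J1 → L=6 J1=4 J2=1
C@3,5 dof=2 J2 → L=6 J1=4 J2=2
add link → L=7 J1=4 J2=2
PS@6,3 dof=2 J2 → L=7 J1=4 J2=3
C@2,6 dof=2 J2 → L=7 J1=4 J2=4
P@6,0 dof=1 J1 → L=7 J1=5 J2=4
add link → L=8 J1=5 J2=4
C@0,7 dof=2 J2 → L=8 J1=5 J2=5
PS@3,7 dof=2 J2 → L=8 J1=5 J2=6
P@7,6 dof=1 J1 → L=8 J1=6 J2=6
M=3(L−1)−2J1−J2=3·7−2·6−6=3

M = 3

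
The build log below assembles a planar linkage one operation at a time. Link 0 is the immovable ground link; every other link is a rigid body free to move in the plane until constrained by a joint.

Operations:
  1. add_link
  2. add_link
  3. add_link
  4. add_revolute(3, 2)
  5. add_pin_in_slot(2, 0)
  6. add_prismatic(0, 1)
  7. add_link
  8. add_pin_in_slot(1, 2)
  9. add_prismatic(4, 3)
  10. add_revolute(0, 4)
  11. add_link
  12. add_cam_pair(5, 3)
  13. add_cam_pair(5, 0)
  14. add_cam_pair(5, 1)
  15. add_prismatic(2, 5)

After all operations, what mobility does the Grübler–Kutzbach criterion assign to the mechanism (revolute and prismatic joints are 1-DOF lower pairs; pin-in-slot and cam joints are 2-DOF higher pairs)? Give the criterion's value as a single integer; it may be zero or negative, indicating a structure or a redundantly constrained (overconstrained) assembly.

M = 0

link 0 = ground. State L|J1|J2 = 1|0|0
+link1  2|0|0
+link2  3|0|0
+link3  4|0|0
R(3,2) f=1→J1  4|1|0
PS(2,0) f=2→J2  4|1|1
P(0,1) f=1→J1  4|2|1
+link4  5|2|1
PS(1,2) f=2→J2  5|2|2
P(4,3) f=1→J1  5|3|2
R(0,4) f=1→J1  5|4|2
+link5  6|4|2
C(5,3) f=2→J2  6|4|3
C(5,0) f=2→J2  6|4|4
C(5,1) f=2→J2  6|4|5
P(2,5) f=1→J1  6|5|5
M = 3(6−1)−2·5−5 = 15−10−5 = 0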